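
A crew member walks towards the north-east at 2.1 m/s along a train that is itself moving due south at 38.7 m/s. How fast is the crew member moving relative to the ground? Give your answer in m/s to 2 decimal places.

37.24 m/s

Taking east as x and north as y: train velocity = (0.000, -38.700) m/s; crew member velocity relative to train = (1.485, 1.485) m/s.
Velocity relative to ground = (0.000, -38.700) + (1.485, 1.485) = (1.485, -37.215) m/s.
Speed = |(1.485, -37.215)| = 37.245 m/s.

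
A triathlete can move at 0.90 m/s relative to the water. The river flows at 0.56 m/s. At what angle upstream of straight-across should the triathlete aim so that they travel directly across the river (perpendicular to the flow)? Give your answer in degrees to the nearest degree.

To cancel the current, the upstream component of the triathlete's velocity must equal the flow: 0.90 sin θ = 0.56.
sin θ = 0.56 / 0.90 = 0.6222.
θ = arcsin(0.6222) = 38.479°.

38°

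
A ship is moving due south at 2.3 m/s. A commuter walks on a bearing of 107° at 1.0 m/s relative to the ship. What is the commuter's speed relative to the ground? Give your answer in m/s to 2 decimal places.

Taking east as x and north as y: ship velocity = (0.000, -2.300) m/s; commuter velocity relative to ship = (0.956, -0.292) m/s.
Velocity relative to ground = (0.000, -2.300) + (0.956, -0.292) = (0.956, -2.592) m/s.
Speed = |(0.956, -2.592)| = 2.763 m/s.

2.76 m/s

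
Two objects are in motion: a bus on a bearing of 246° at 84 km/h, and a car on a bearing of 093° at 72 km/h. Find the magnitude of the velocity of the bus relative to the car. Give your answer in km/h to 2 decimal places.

151.72 km/h

Taking east as x and north as y: bus velocity = (-76.738, -34.166) km/h; car velocity = (71.901, -3.768) km/h.
Velocity of bus relative to car = (-76.738, -34.166) − (71.901, -3.768) = (-148.639, -30.398) km/h.
Magnitude = |(-148.639, -30.398)| = 151.716 km/h.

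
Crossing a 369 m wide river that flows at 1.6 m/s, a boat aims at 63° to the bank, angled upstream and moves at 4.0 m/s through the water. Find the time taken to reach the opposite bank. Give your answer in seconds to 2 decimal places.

The component of the boat's velocity perpendicular to the bank is 4.0 × sin 63° = 3.564 m/s.
Only the cross-stream component determines the crossing time; the current contributes nothing perpendicular to the bank.
Time = 369 / 3.564 = 103.535 s.

103.53 s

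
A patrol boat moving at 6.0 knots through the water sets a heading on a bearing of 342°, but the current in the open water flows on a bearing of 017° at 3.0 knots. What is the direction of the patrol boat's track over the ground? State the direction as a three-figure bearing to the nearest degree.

354°

Taking east as x and north as y: velocity relative to the water = (-1.854, 5.706) knots; the water relative to ground = (0.877, 2.869) knots.
Velocity relative to ground = (-1.854, 5.706) + (0.877, 2.869) = (-0.977, 8.575) knots.
Bearing = atan2(-0.98, 8.58) = 353.50° clockwise from north.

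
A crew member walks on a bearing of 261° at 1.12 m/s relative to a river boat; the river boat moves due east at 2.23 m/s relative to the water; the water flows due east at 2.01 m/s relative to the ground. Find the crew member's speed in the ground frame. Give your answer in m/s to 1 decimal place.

In east/north components (m/s): crew member relative to river boat = (-1.106, -0.175); river boat relative to water = (2.230, 0.000); water relative to ground = (2.010, 0.000).
Sum = (3.134, -0.175) m/s.
Speed = |(3.134, -0.175)| = 3.139 m/s.

3.1 m/s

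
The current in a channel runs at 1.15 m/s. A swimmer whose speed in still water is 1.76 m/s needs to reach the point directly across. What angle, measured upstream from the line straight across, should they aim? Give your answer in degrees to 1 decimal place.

40.8°

To cancel the current, the upstream component of the swimmer's velocity must equal the flow: 1.76 sin θ = 1.15.
sin θ = 1.15 / 1.76 = 0.6534.
θ = arcsin(0.6534) = 40.799°.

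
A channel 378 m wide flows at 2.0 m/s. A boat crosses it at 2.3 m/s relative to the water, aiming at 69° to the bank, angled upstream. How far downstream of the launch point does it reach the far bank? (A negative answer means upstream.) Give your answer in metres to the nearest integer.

Perpendicular speed = 2.147 m/s; crossing time = 378 / 2.147 = 176.040 s.
Net downstream speed = 1.176 m/s.
Drift = 1.176 × 176.040 = 206.980 m (downstream).

207 m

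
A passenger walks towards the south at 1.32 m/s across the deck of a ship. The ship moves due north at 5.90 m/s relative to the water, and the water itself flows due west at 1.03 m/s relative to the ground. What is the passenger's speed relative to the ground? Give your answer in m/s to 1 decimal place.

In east/north components (m/s): passenger relative to ship = (0.000, -1.320); ship relative to water = (0.000, 5.900); water relative to ground = (-1.030, 0.000).
Sum = (-1.030, 4.580) m/s.
Speed = |(-1.030, 4.580)| = 4.694 m/s.

4.7 m/s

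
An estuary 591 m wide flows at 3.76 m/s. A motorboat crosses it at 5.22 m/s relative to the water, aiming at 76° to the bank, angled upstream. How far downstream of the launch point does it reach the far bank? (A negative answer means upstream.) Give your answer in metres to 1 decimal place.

291.4 m

Perpendicular speed = 5.065 m/s; crossing time = 591 / 5.065 = 116.684 s.
Net downstream speed = 2.497 m/s.
Drift = 2.497 × 116.684 = 291.381 m (downstream).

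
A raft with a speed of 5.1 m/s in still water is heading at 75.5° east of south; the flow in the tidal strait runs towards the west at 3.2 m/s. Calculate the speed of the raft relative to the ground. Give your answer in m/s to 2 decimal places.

Taking east as x and north as y: velocity relative to the water = (4.938, -1.277) m/s; the water relative to ground = (-3.200, 0.000) m/s.
Velocity relative to ground = (4.938, -1.277) + (-3.200, 0.000) = (1.738, -1.277) m/s.
Speed = |(1.738, -1.277)| = 2.156 m/s.

2.16 m/s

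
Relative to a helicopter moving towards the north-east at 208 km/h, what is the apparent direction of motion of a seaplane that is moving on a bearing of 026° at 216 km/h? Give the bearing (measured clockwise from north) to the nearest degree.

Taking east as x and north as y: seaplane velocity = (94.688, 194.140) km/h; helicopter velocity = (147.078, 147.078) km/h.
Velocity of seaplane relative to helicopter = (94.688, 194.140) − (147.078, 147.078) = (-52.390, 47.061) km/h.
Bearing = atan2(-52.39, 47.06) = 311.93° clockwise from north.

312°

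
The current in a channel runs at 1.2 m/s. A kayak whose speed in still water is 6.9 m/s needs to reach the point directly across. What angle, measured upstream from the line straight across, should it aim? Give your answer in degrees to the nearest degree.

10°

To cancel the current, the upstream component of the kayak's velocity must equal the flow: 6.9 sin θ = 1.2.
sin θ = 1.2 / 6.9 = 0.1739.
θ = arcsin(0.1739) = 10.015°.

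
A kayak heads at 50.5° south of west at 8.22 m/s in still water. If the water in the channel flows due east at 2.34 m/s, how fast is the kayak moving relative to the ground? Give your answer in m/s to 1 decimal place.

7.0 m/s

Taking east as x and north as y: velocity relative to the water = (-5.229, -6.343) m/s; the water relative to ground = (2.340, 0.000) m/s.
Velocity relative to ground = (-5.229, -6.343) + (2.340, 0.000) = (-2.889, -6.343) m/s.
Speed = |(-2.889, -6.343)| = 6.970 m/s.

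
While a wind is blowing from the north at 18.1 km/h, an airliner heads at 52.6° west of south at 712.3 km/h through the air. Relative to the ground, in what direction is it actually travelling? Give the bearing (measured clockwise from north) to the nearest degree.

231°

Taking east as x and north as y: velocity relative to the air = (-565.862, -432.634) km/h; the air relative to ground = (0.000, -18.100) km/h.
Velocity relative to ground = (-565.862, -432.634) + (0.000, -18.100) = (-565.862, -450.734) km/h.
Bearing = atan2(-565.86, -450.73) = 231.46° clockwise from north.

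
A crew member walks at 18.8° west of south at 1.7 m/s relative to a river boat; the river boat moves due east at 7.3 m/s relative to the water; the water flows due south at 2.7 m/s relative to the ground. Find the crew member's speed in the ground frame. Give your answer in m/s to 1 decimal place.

8.0 m/s

In east/north components (m/s): crew member relative to river boat = (-0.548, -1.609); river boat relative to water = (7.300, 0.000); water relative to ground = (0.000, -2.700).
Sum = (6.752, -4.309) m/s.
Speed = |(6.752, -4.309)| = 8.010 m/s.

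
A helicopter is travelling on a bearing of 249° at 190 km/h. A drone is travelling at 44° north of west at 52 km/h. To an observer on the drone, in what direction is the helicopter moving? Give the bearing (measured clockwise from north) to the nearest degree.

Taking east as x and north as y: helicopter velocity = (-177.380, -68.090) km/h; drone velocity = (-37.406, 36.122) km/h.
Velocity of helicopter relative to drone = (-177.380, -68.090) − (-37.406, 36.122) = (-139.975, -104.212) km/h.
Bearing = atan2(-139.97, -104.21) = 233.33° clockwise from north.

233°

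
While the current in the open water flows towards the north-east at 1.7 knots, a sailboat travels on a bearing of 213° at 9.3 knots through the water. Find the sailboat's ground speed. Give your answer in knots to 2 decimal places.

Taking east as x and north as y: velocity relative to the water = (-5.065, -7.800) knots; the water relative to ground = (1.202, 1.202) knots.
Velocity relative to ground = (-5.065, -7.800) + (1.202, 1.202) = (-3.863, -6.598) knots.
Speed = |(-3.863, -6.598)| = 7.645 knots.

7.65 knots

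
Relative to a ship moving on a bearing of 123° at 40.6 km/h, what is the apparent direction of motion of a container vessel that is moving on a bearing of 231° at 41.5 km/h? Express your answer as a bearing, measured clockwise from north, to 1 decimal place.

266.5°

Taking east as x and north as y: container vessel velocity = (-32.252, -26.117) km/h; ship velocity = (34.050, -22.112) km/h.
Velocity of container vessel relative to ship = (-32.252, -26.117) − (34.050, -22.112) = (-66.302, -4.004) km/h.
Bearing = atan2(-66.30, -4.00) = 266.54° clockwise from north.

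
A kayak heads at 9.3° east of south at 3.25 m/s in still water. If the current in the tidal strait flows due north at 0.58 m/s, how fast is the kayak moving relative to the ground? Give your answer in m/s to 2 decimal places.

2.68 m/s

Taking east as x and north as y: velocity relative to the water = (0.525, -3.207) m/s; the water relative to ground = (0.000, 0.580) m/s.
Velocity relative to ground = (0.525, -3.207) + (0.000, 0.580) = (0.525, -2.627) m/s.
Speed = |(0.525, -2.627)| = 2.679 m/s.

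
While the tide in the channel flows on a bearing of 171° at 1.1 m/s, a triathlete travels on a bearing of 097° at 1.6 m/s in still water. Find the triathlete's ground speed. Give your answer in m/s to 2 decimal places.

2.18 m/s

Taking east as x and north as y: velocity relative to the water = (1.588, -0.195) m/s; the water relative to ground = (0.172, -1.086) m/s.
Velocity relative to ground = (1.588, -0.195) + (0.172, -1.086) = (1.760, -1.281) m/s.
Speed = |(1.760, -1.281)| = 2.177 m/s.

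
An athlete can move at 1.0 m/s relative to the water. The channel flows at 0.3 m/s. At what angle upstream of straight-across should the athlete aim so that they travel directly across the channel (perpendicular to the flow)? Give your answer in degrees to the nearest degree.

17°

To cancel the current, the upstream component of the athlete's velocity must equal the flow: 1.0 sin θ = 0.3.
sin θ = 0.3 / 1.0 = 0.3000.
θ = arcsin(0.3000) = 17.458°.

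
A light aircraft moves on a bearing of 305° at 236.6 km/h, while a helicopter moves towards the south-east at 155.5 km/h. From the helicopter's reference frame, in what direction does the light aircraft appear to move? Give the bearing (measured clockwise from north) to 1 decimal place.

Taking east as x and north as y: light aircraft velocity = (-193.811, 135.708) km/h; helicopter velocity = (109.955, -109.955) km/h.
Velocity of light aircraft relative to helicopter = (-193.811, 135.708) − (109.955, -109.955) = (-303.766, 245.663) km/h.
Bearing = atan2(-303.77, 245.66) = 308.96° clockwise from north.

309.0°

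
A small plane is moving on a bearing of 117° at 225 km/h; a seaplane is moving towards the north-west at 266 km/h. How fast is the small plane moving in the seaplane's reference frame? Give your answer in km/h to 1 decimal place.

485.0 km/h

Taking east as x and north as y: small plane velocity = (200.476, -102.148) km/h; seaplane velocity = (-188.090, 188.090) km/h.
Velocity of small plane relative to seaplane = (200.476, -102.148) − (-188.090, 188.090) = (388.567, -290.238) km/h.
Magnitude = |(388.567, -290.238)| = 484.997 km/h.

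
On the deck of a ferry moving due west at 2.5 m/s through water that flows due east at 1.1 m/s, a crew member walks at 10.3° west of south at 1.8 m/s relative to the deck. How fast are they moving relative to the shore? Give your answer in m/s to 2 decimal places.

2.47 m/s

In east/north components (m/s): crew member relative to ferry = (-0.322, -1.771); ferry relative to water = (-2.500, 0.000); water relative to ground = (1.100, 0.000).
Sum = (-1.722, -1.771) m/s.
Speed = |(-1.722, -1.771)| = 2.470 m/s.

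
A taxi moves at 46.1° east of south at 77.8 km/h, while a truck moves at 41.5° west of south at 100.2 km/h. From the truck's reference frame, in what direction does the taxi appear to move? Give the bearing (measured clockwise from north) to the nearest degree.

Taking east as x and north as y: taxi velocity = (56.059, -53.947) km/h; truck velocity = (-66.395, -75.045) km/h.
Velocity of taxi relative to truck = (56.059, -53.947) − (-66.395, -75.045) = (122.453, 21.099) km/h.
Bearing = atan2(122.45, 21.10) = 80.22° clockwise from north.

080°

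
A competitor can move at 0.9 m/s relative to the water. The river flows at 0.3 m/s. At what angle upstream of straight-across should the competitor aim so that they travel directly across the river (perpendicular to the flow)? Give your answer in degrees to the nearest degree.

To cancel the current, the upstream component of the competitor's velocity must equal the flow: 0.9 sin θ = 0.3.
sin θ = 0.3 / 0.9 = 0.3333.
θ = arcsin(0.3333) = 19.471°.

19°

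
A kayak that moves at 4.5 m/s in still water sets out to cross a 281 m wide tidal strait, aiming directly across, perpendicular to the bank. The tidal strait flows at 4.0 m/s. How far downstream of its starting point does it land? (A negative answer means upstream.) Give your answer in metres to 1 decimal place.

Perpendicular speed = 4.500 m/s; crossing time = 281 / 4.500 = 62.444 s.
Net downstream speed = 4.000 m/s.
Drift = 4.000 × 62.444 = 249.778 m (downstream).

249.8 m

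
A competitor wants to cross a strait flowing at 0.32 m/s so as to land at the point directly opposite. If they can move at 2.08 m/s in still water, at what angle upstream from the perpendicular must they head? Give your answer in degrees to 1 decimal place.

8.8°

To cancel the current, the upstream component of the competitor's velocity must equal the flow: 2.08 sin θ = 0.32.
sin θ = 0.32 / 2.08 = 0.1538.
θ = arcsin(0.1538) = 8.850°.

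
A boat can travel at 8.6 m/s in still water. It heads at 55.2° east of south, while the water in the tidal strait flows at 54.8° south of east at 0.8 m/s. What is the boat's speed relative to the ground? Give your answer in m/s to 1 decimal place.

Taking east as x and north as y: velocity relative to the water = (7.062, -4.908) m/s; the water relative to ground = (0.461, -0.654) m/s.
Velocity relative to ground = (7.062, -4.908) + (0.461, -0.654) = (7.523, -5.562) m/s.
Speed = |(7.523, -5.562)| = 9.356 m/s.

9.4 m/s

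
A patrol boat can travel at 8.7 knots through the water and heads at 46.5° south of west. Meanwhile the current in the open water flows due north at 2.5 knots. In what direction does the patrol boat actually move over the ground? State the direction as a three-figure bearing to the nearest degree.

238°

Taking east as x and north as y: velocity relative to the water = (-5.989, -6.311) knots; the water relative to ground = (0.000, 2.500) knots.
Velocity relative to ground = (-5.989, -6.311) + (0.000, 2.500) = (-5.989, -3.811) knots.
Bearing = atan2(-5.99, -3.81) = 237.53° clockwise from north.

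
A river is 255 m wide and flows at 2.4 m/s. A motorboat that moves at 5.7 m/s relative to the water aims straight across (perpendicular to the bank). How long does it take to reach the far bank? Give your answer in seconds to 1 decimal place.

44.7 s

The component of the motorboat's velocity perpendicular to the bank is 5.7 m/s.
Only the cross-stream component determines the crossing time; the current contributes nothing perpendicular to the bank.
Time = 255 / 5.700 = 44.737 s.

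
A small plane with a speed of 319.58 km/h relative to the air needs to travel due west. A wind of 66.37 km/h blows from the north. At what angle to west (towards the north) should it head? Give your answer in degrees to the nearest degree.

12°

The wind pushes perpendicular to the desired track; the heading must have a component into the wind equal to 66.37 km/h: 319.58 sin θ = 66.37.
sin θ = 0.2077, so θ = 11.986°.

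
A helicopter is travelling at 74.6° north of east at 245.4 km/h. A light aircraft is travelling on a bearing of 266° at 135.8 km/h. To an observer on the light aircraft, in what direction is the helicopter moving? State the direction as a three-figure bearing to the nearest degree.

Taking east as x and north as y: helicopter velocity = (65.167, 236.589) km/h; light aircraft velocity = (-135.469, -9.473) km/h.
Velocity of helicopter relative to light aircraft = (65.167, 236.589) − (-135.469, -9.473) = (200.637, 246.062) km/h.
Bearing = atan2(200.64, 246.06) = 39.19° clockwise from north.

039°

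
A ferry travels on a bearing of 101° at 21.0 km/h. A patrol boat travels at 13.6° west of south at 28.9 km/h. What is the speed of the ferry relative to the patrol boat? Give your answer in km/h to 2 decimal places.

Taking east as x and north as y: ferry velocity = (20.614, -4.007) km/h; patrol boat velocity = (-6.796, -28.090) km/h.
Velocity of ferry relative to patrol boat = (20.614, -4.007) − (-6.796, -28.090) = (27.410, 24.083) km/h.
Magnitude = |(27.410, 24.083)| = 36.487 km/h.

36.49 km/h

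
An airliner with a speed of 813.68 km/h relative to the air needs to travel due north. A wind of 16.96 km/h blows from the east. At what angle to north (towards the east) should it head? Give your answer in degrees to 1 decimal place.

The wind pushes perpendicular to the desired track; the heading must have a component into the wind equal to 16.96 km/h: 813.68 sin θ = 16.96.
sin θ = 0.0208, so θ = 1.194°.

1.2°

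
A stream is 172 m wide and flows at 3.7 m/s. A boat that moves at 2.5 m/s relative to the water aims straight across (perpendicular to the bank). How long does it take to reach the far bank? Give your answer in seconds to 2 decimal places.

The component of the boat's velocity perpendicular to the bank is 2.5 m/s.
The current is parallel to the bank, so it does not affect the crossing time.
Time = 172 / 2.500 = 68.800 s.

68.80 s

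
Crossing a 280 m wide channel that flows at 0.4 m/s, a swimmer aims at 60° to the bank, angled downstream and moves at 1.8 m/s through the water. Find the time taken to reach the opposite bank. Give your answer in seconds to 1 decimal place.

179.6 s

The component of the swimmer's velocity perpendicular to the bank is 1.8 × sin 60° = 1.559 m/s.
Only the cross-stream component determines the crossing time; the current contributes nothing perpendicular to the bank.
Time = 280 / 1.559 = 179.620 s.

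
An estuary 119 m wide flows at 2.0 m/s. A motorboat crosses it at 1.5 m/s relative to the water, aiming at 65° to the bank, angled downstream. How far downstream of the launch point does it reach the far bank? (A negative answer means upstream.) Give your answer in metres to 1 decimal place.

230.6 m

Perpendicular speed = 1.359 m/s; crossing time = 119 / 1.359 = 87.535 s.
Net downstream speed = 2.634 m/s.
Drift = 2.634 × 87.535 = 230.560 m (downstream).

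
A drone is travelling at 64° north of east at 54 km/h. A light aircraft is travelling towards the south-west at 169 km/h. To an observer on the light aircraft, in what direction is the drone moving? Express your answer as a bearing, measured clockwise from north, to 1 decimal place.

Taking east as x and north as y: drone velocity = (23.672, 48.535) km/h; light aircraft velocity = (-119.501, -119.501) km/h.
Velocity of drone relative to light aircraft = (23.672, 48.535) − (-119.501, -119.501) = (143.173, 168.036) km/h.
Bearing = atan2(143.17, 168.04) = 40.43° clockwise from north.

040.4°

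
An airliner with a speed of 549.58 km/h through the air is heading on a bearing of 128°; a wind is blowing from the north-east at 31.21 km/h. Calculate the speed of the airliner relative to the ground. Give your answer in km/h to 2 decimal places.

Taking east as x and north as y: velocity relative to the air = (433.075, -338.355) km/h; the air relative to ground = (-22.069, -22.069) km/h.
Velocity relative to ground = (433.075, -338.355) + (-22.069, -22.069) = (411.006, -360.424) km/h.
Speed = |(411.006, -360.424)| = 546.655 km/h.

546.65 km/h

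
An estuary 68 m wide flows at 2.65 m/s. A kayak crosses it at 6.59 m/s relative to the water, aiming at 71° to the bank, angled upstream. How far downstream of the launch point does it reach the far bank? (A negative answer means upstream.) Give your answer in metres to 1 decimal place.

5.5 m

Perpendicular speed = 6.231 m/s; crossing time = 68 / 6.231 = 10.913 s.
Net downstream speed = 0.505 m/s.
Drift = 0.505 × 10.913 = 5.506 m (downstream).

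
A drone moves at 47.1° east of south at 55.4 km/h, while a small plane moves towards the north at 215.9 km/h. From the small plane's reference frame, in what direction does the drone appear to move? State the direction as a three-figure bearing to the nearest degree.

171°

Taking east as x and north as y: drone velocity = (40.583, -37.712) km/h; small plane velocity = (0.000, 215.900) km/h.
Velocity of drone relative to small plane = (40.583, -37.712) − (0.000, 215.900) = (40.583, -253.612) km/h.
Bearing = atan2(40.58, -253.61) = 170.91° clockwise from north.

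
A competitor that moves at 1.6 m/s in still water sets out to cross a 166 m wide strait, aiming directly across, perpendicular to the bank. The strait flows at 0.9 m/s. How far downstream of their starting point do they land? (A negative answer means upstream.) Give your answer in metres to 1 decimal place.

Perpendicular speed = 1.600 m/s; crossing time = 166 / 1.600 = 103.750 s.
Net downstream speed = 0.900 m/s.
Drift = 0.900 × 103.750 = 93.375 m (downstream).

93.4 m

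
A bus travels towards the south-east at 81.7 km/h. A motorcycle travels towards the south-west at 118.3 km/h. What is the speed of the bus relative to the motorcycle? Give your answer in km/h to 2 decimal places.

Taking east as x and north as y: bus velocity = (57.771, -57.771) km/h; motorcycle velocity = (-83.651, -83.651) km/h.
Velocity of bus relative to motorcycle = (57.771, -57.771) − (-83.651, -83.651) = (141.421, 25.880) km/h.
Magnitude = |(141.421, 25.880)| = 143.770 km/h.

143.77 km/h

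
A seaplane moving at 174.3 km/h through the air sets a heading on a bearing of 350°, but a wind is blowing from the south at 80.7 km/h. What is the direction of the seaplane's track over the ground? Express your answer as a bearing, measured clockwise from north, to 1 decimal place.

353.2°

Taking east as x and north as y: velocity relative to the air = (-30.267, 171.652) km/h; the air relative to ground = (0.000, 80.700) km/h.
Velocity relative to ground = (-30.267, 171.652) + (0.000, 80.700) = (-30.267, 252.352) km/h.
Bearing = atan2(-30.27, 252.35) = 353.16° clockwise from north.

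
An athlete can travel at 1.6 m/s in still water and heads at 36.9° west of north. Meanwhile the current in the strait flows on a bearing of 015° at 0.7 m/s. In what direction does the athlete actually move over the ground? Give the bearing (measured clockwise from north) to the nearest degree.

338°

Taking east as x and north as y: velocity relative to the water = (-0.961, 1.279) m/s; the water relative to ground = (0.181, 0.676) m/s.
Velocity relative to ground = (-0.961, 1.279) + (0.181, 0.676) = (-0.779, 1.956) m/s.
Bearing = atan2(-0.78, 1.96) = 338.27° clockwise from north.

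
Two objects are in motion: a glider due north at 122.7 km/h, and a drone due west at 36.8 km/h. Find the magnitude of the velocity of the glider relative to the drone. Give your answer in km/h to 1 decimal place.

128.1 km/h

Taking east as x and north as y: glider velocity = (0.000, 122.700) km/h; drone velocity = (-36.800, 0.000) km/h.
Velocity of glider relative to drone = (0.000, 122.700) − (-36.800, 0.000) = (36.800, 122.700) km/h.
Magnitude = |(36.800, 122.700)| = 128.100 km/h.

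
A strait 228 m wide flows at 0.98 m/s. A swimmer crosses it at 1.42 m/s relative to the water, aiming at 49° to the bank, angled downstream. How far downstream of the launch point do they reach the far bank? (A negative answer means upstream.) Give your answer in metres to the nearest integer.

Perpendicular speed = 1.072 m/s; crossing time = 228 / 1.072 = 212.749 s.
Net downstream speed = 1.912 m/s.
Drift = 1.912 × 212.749 = 406.691 m (downstream).

407 m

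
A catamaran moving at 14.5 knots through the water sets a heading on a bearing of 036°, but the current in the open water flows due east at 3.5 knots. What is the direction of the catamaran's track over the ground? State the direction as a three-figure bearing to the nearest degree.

046°

Taking east as x and north as y: velocity relative to the water = (8.523, 11.731) knots; the water relative to ground = (3.500, 0.000) knots.
Velocity relative to ground = (8.523, 11.731) + (3.500, 0.000) = (12.023, 11.731) knots.
Bearing = atan2(12.02, 11.73) = 45.70° clockwise from north.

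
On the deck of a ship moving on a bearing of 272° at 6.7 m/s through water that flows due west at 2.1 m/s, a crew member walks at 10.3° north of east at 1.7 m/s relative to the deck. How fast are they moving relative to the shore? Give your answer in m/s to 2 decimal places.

7.14 m/s

In east/north components (m/s): crew member relative to ship = (1.673, 0.304); ship relative to water = (-6.696, 0.234); water relative to ground = (-2.100, 0.000).
Sum = (-7.123, 0.538) m/s.
Speed = |(-7.123, 0.538)| = 7.144 m/s.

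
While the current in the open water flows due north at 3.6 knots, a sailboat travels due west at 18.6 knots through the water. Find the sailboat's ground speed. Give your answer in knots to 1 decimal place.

Taking east as x and north as y: velocity relative to the water = (-18.600, 0.000) knots; the water relative to ground = (0.000, 3.600) knots.
Velocity relative to ground = (-18.600, 0.000) + (0.000, 3.600) = (-18.600, 3.600) knots.
Speed = |(-18.600, 3.600)| = 18.945 knots.

18.9 knots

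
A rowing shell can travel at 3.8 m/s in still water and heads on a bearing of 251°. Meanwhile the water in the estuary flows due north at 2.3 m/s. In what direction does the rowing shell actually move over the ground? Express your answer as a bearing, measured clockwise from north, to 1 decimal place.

286.5°

Taking east as x and north as y: velocity relative to the water = (-3.593, -1.237) m/s; the water relative to ground = (0.000, 2.300) m/s.
Velocity relative to ground = (-3.593, -1.237) + (0.000, 2.300) = (-3.593, 1.063) m/s.
Bearing = atan2(-3.59, 1.06) = 286.48° clockwise from north.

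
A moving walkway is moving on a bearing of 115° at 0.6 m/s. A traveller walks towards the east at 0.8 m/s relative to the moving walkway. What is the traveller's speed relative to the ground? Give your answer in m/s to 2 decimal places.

Taking east as x and north as y: moving walkway velocity = (0.544, -0.254) m/s; traveller velocity relative to moving walkway = (0.800, 0.000) m/s.
Velocity relative to ground = (0.544, -0.254) + (0.800, 0.000) = (1.344, -0.254) m/s.
Speed = |(1.344, -0.254)| = 1.367 m/s.

1.37 m/s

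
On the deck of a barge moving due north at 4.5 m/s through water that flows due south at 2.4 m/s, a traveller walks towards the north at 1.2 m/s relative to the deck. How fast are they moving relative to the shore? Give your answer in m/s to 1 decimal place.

3.3 m/s

In east/north components (m/s): traveller relative to barge = (0.000, 1.200); barge relative to water = (0.000, 4.500); water relative to ground = (0.000, -2.400).
Sum = (0.000, 3.300) m/s.
Speed = |(0.000, 3.300)| = 3.300 m/s.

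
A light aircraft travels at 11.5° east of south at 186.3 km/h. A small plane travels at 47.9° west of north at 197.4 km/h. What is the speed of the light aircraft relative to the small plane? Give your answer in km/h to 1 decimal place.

364.5 km/h

Taking east as x and north as y: light aircraft velocity = (37.142, -182.560) km/h; small plane velocity = (-146.466, 132.342) km/h.
Velocity of light aircraft relative to small plane = (37.142, -182.560) − (-146.466, 132.342) = (183.608, -314.902) km/h.
Magnitude = |(183.608, -314.902)| = 364.521 km/h.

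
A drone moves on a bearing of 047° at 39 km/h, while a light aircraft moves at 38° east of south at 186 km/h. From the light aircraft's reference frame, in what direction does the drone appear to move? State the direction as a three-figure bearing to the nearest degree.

Taking east as x and north as y: drone velocity = (28.523, 26.598) km/h; light aircraft velocity = (114.513, -146.570) km/h.
Velocity of drone relative to light aircraft = (28.523, 26.598) − (114.513, -146.570) = (-85.990, 173.168) km/h.
Bearing = atan2(-85.99, 173.17) = 333.59° clockwise from north.

334°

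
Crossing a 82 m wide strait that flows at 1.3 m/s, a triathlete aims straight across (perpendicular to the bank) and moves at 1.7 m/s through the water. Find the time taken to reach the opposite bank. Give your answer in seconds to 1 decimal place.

The component of the triathlete's velocity perpendicular to the bank is 1.7 m/s.
The current is parallel to the bank, so it does not affect the crossing time.
Time = 82 / 1.700 = 48.235 s.

48.2 s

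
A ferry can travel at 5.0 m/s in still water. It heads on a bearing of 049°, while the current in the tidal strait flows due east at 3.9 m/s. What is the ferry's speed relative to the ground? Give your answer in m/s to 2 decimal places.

8.35 m/s

Taking east as x and north as y: velocity relative to the water = (3.774, 3.280) m/s; the water relative to ground = (3.900, 0.000) m/s.
Velocity relative to ground = (3.774, 3.280) + (3.900, 0.000) = (7.674, 3.280) m/s.
Speed = |(7.674, 3.280)| = 8.345 m/s.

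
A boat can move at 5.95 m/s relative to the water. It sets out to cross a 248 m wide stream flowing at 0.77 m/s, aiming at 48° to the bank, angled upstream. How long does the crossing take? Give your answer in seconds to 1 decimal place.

The component of the boat's velocity perpendicular to the bank is 5.95 × sin 48° = 4.422 m/s.
Only the cross-stream component determines the crossing time; the current contributes nothing perpendicular to the bank.
Time = 248 / 4.422 = 56.087 s.

56.1 s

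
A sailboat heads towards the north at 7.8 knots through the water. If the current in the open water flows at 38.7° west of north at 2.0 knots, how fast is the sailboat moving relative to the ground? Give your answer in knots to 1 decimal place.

9.4 knots

Taking east as x and north as y: velocity relative to the water = (0.000, 7.800) knots; the water relative to ground = (-1.250, 1.561) knots.
Velocity relative to ground = (0.000, 7.800) + (-1.250, 1.561) = (-1.250, 9.361) knots.
Speed = |(-1.250, 9.361)| = 9.444 knots.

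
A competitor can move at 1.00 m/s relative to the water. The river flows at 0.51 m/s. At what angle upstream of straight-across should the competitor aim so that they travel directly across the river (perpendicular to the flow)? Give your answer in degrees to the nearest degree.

To cancel the current, the upstream component of the competitor's velocity must equal the flow: 1.00 sin θ = 0.51.
sin θ = 0.51 / 1.00 = 0.5100.
θ = arcsin(0.5100) = 30.664°.

31°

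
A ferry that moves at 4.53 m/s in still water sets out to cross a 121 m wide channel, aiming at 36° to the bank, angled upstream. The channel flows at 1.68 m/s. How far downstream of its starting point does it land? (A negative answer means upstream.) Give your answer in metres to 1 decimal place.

Perpendicular speed = 2.663 m/s; crossing time = 121 / 2.663 = 45.443 s.
Net downstream speed = -1.985 m/s.
Drift = -1.985 × 45.443 = -90.198 m (upstream).

-90.2 m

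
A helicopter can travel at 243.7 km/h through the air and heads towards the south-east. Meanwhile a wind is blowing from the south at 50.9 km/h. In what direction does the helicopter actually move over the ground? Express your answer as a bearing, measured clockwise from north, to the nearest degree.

125°

Taking east as x and north as y: velocity relative to the air = (172.322, -172.322) km/h; the air relative to ground = (0.000, 50.900) km/h.
Velocity relative to ground = (172.322, -172.322) + (0.000, 50.900) = (172.322, -121.422) km/h.
Bearing = atan2(172.32, -121.42) = 125.17° clockwise from north.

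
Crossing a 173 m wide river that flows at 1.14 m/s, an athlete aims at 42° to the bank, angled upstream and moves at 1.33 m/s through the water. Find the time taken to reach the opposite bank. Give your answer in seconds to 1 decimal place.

194.4 s

The component of the athlete's velocity perpendicular to the bank is 1.33 × sin 42° = 0.890 m/s.
The flow acts along the bank and has no component across it.
Time = 173 / 0.890 = 194.394 s.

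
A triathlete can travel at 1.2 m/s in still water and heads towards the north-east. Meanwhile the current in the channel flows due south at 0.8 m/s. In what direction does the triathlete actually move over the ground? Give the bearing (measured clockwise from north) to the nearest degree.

Taking east as x and north as y: velocity relative to the water = (0.849, 0.849) m/s; the water relative to ground = (0.000, -0.800) m/s.
Velocity relative to ground = (0.849, 0.849) + (0.000, -0.800) = (0.849, 0.049) m/s.
Bearing = atan2(0.85, 0.05) = 86.73° clockwise from north.

087°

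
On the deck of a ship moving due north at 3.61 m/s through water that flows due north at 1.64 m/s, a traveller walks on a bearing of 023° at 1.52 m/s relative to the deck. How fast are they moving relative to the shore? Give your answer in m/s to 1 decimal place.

6.7 m/s

In east/north components (m/s): traveller relative to ship = (0.594, 1.399); ship relative to water = (0.000, 3.610); water relative to ground = (0.000, 1.640).
Sum = (0.594, 6.649) m/s.
Speed = |(0.594, 6.649)| = 6.676 m/s.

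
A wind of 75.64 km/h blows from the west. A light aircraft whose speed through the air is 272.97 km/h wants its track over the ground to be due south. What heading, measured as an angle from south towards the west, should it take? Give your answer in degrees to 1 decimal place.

The wind pushes perpendicular to the desired track; the heading must have a component into the wind equal to 75.64 km/h: 272.97 sin θ = 75.64.
sin θ = 0.2771, so θ = 16.087°.

16.1°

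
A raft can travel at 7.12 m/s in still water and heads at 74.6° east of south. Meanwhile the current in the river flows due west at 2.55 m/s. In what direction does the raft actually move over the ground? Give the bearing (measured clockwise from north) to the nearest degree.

Taking east as x and north as y: velocity relative to the water = (6.864, -1.891) m/s; the water relative to ground = (-2.550, 0.000) m/s.
Velocity relative to ground = (6.864, -1.891) + (-2.550, 0.000) = (4.314, -1.891) m/s.
Bearing = atan2(4.31, -1.89) = 113.67° clockwise from north.

114°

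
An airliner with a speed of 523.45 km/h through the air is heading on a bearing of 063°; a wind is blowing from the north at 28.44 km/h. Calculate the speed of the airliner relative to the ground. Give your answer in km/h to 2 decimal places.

Taking east as x and north as y: velocity relative to the air = (466.397, 237.641) km/h; the air relative to ground = (0.000, -28.440) km/h.
Velocity relative to ground = (466.397, 237.641) + (0.000, -28.440) = (466.397, 209.201) km/h.
Speed = |(466.397, 209.201)| = 511.167 km/h.

511.17 km/h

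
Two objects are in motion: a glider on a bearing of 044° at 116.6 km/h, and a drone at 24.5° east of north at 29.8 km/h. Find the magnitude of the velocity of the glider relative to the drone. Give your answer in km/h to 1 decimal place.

Taking east as x and north as y: glider velocity = (80.997, 83.875) km/h; drone velocity = (12.358, 27.117) km/h.
Velocity of glider relative to drone = (80.997, 83.875) − (12.358, 27.117) = (68.639, 56.758) km/h.
Magnitude = |(68.639, 56.758)| = 89.067 km/h.

89.1 km/h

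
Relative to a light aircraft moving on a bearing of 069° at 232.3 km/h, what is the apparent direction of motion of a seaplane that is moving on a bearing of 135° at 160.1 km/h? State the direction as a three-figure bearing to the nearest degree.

Taking east as x and north as y: seaplane velocity = (113.208, -113.208) km/h; light aircraft velocity = (216.871, 83.249) km/h.
Velocity of seaplane relative to light aircraft = (113.208, -113.208) − (216.871, 83.249) = (-103.663, -196.457) km/h.
Bearing = atan2(-103.66, -196.46) = 207.82° clockwise from north.

208°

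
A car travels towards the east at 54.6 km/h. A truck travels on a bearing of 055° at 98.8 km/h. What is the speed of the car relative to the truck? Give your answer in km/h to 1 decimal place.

62.5 km/h

Taking east as x and north as y: car velocity = (54.600, 0.000) km/h; truck velocity = (80.932, 56.669) km/h.
Velocity of car relative to truck = (54.600, 0.000) − (80.932, 56.669) = (-26.332, -56.669) km/h.
Magnitude = |(-26.332, -56.669)| = 62.488 km/h.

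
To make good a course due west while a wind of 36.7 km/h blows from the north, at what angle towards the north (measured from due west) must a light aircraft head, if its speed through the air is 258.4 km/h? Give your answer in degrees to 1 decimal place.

8.2°

The wind pushes perpendicular to the desired track; the heading must have a component into the wind equal to 36.7 km/h: 258.4 sin θ = 36.7.
sin θ = 0.1420, so θ = 8.165°.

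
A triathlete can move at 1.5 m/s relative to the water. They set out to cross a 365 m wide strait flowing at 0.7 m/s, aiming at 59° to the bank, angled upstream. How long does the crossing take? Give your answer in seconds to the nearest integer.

The component of the triathlete's velocity perpendicular to the bank is 1.5 × sin 59° = 1.286 m/s.
The current is parallel to the bank, so it does not affect the crossing time.
Time = 365 / 1.286 = 283.881 s.

284 s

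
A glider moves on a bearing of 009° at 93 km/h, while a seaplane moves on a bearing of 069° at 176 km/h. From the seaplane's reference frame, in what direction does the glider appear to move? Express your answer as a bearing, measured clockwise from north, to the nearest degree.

Taking east as x and north as y: glider velocity = (14.548, 91.855) km/h; seaplane velocity = (164.310, 63.073) km/h.
Velocity of glider relative to seaplane = (14.548, 91.855) − (164.310, 63.073) = (-149.762, 28.782) km/h.
Bearing = atan2(-149.76, 28.78) = 280.88° clockwise from north.

281°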